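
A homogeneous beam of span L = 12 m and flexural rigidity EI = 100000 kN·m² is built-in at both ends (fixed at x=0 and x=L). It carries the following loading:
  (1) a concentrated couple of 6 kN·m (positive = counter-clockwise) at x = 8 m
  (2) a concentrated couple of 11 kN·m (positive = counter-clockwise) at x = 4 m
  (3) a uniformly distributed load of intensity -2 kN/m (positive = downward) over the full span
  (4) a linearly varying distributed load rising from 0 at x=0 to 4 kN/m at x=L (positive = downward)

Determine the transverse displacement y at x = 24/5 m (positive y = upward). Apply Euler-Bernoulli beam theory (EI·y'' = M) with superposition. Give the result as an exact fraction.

y(24/5) = 23901/195312500 m

Load 1 — applied couple M₀=6 kN·m at a=8 m (b=L-a=4):
  y_1 = (R_Ax³/6 - M_Ax²/2)/EI  [x≤a] with R_A=2/3, M_A=2 = ((2/3)·(24/5)³/6 - 2·(24/5)²/2)/100000 = -42/390625 m
Load 2 — applied couple M₀=11 kN·m at a=4 m (b=L-a=8):
  y_2 = (R_Ax³/6 - M_Ax²/2 - M₀(x-a)²/2)/EI  [x>a] with R_A=11/9, M_A=0 = ((11/9)·(24/5)³/6 - 0·(24/5)²/2 - 11·((24/5)-4)²/2)/100000 = 297/1562500 m
Load 3 — uniform load w=-2 kN/m over full span:
  y_3 = -wx²(L-x)²/(24EI) = -(-2)·(24/5)²·(12-(24/5))²/(24·100000) = 1944/1953125 m
Load 4 — triangular load w₀=4 kN/m (0→w₀ over full span):
  y_4 = -w₀x²(L-x)²(x+2L)/(120LEI) = -4·(24/5)²·(12-(24/5))²·((24/5)+2·12)/(120·12·100000) = -46656/48828125 m
Superposition: y = Σ y_i = 23901/195312500 m ≈ 0.000122 m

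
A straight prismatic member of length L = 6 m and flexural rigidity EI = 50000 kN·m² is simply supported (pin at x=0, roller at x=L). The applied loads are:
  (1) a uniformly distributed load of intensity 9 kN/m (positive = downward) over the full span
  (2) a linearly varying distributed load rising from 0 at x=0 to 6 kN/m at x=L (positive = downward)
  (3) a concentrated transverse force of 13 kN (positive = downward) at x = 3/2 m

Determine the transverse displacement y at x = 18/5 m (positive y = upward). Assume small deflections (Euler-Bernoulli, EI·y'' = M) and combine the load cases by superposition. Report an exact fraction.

y(18/5) = -28765431/6250000000 m

Load 1 — uniform load w=9 kN/m over full span:
  y_1 = -wx(L³-2Lx²+x³)/(24EI) = -9·(18/5)·(6³-2·6·(18/5)²+(18/5)³)/(24·50000) = -22599/7812500 m
Load 2 — triangular load w₀=6 kN/m (0→w₀ over full span):
  y_2 = -w₀x(7L⁴-10L²x²+3x⁴)/(360LEI) = -6·(18/5)·(7·6⁴-10·6²·(18/5)²+3·(18/5)⁴)/(360·6·50000) = -47952/48828125 m
Load 3 — point force P=13 kN at a=3/2 m (b=L-a=9/2):
  y_3 = -Pa(L-x)(2Lx-a²-x²)/(6LEI)  [x>a] = -13·(3/2)·(6-(18/5))·(2·6·(18/5)-(3/2)²-(18/5)²)/(6·6·50000) = -36387/50000000 m
Superposition: y = Σ y_i = -28765431/6250000000 m ≈ -0.004602 m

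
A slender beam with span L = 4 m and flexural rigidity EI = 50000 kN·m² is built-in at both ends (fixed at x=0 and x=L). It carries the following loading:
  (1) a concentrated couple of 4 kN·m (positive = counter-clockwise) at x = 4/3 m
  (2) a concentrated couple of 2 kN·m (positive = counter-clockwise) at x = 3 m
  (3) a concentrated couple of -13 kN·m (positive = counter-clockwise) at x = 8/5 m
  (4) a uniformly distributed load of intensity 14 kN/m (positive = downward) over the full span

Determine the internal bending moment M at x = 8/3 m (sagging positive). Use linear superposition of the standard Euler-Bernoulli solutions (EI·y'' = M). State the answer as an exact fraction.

Load 1 — applied couple M₀=4 kN·m at a=4/3 m (b=L-a=8/3):
  M_1 = R_Ax - M_A - M₀  [x>a] with R_A=4/3, M_A=0 = (4/3)·(8/3) - 0 - 4 = -4/9 kN·m
Load 2 — applied couple M₀=2 kN·m at a=3 m (b=L-a=1):
  M_2 = R_Ax - M_A  [x≤a] with R_A=9/16, M_A=5/8 = (9/16)·(8/3) - (5/8) = 7/8 kN·m
Load 3 — applied couple M₀=-13 kN·m at a=8/5 m (b=L-a=12/5):
  M_3 = R_Ax - M_A - M₀  [x>a] with R_A=-117/25, M_A=-39/25 = (-117/25)·(8/3) - (-39/25) - (-13) = 52/25 kN·m
Load 4 — uniform load w=14 kN/m over full span:
  M_4 = wLx/2 - wL²/12 - wx²/2 = 14·4·(8/3)/2 - 14·4²/12 - 14·(8/3)²/2 = 56/9 kN·m
Superposition: M = Σ M_i = 15719/1800 kN·m ≈ 8.732778 kN·m

M(8/3) = 15719/1800 kN·m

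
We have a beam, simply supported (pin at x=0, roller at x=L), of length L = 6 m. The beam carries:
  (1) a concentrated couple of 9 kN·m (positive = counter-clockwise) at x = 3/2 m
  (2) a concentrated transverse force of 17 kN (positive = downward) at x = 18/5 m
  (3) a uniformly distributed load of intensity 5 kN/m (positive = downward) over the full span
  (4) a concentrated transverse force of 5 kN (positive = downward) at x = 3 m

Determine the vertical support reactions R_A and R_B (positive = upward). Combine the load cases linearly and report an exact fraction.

Load 1 — applied couple M₀=9 kN·m at a=3/2 m (b=L-a=9/2):
  R_A = M₀/L = 9/6 = 3/2 kN
  R_B = -M₀/L = -9/6 = -3/2 kN
Load 2 — point force P=17 kN at a=18/5 m (b=L-a=12/5):
  R_A = Pb/L = 17·(12/5)/6 = 34/5 kN
  R_B = Pa/L = 17·(18/5)/6 = 51/5 kN
Load 3 — uniform load w=5 kN/m over full span:
  R_A = wL/2 = 5·6/2 = 15 kN
  R_B = wL/2 = 5·6/2 = 15 kN
Load 4 — point force P=5 kN at a=3 m (b=L-a=3):
  R_A = Pb/L = 5·3/6 = 5/2 kN
  R_B = Pa/L = 5·3/6 = 5/2 kN
Superposition: R_A = 129/5 kN, R_B = 131/5 kN

R_A = 129/5 kN, R_B = 131/5 kN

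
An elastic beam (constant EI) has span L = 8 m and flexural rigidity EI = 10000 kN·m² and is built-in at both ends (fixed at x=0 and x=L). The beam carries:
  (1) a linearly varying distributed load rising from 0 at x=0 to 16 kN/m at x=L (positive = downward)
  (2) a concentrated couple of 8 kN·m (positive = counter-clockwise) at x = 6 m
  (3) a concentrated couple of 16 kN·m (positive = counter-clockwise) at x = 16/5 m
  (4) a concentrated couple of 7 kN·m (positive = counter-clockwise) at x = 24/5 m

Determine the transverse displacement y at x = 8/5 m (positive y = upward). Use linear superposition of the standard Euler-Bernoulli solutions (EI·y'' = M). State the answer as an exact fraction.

Load 1 — triangular load w₀=16 kN/m (0→w₀ over full span):
  y_1 = -w₀x²(L-x)²(x+2L)/(120LEI) = -16·(8/5)²·(8-(8/5))²·((8/5)+2·8)/(120·8·10000) = -90112/29296875 m
Load 2 — applied couple M₀=8 kN·m at a=6 m (b=L-a=2):
  y_2 = (R_Ax³/6 - M_Ax²/2)/EI  [x≤a] with R_A=9/8, M_A=5/2 = ((9/8)·(8/5)³/6 - (5/2)·(8/5)²/2)/10000 = -19/78125 m
Load 3 — applied couple M₀=16 kN·m at a=16/5 m (b=L-a=24/5):
  y_3 = (R_Ax³/6 - M_Ax²/2)/EI  [x≤a] with R_A=72/25, M_A=48/25 = ((72/25)·(8/5)³/6 - (48/25)·(8/5)²/2)/10000 = -96/1953125 m
Load 4 — applied couple M₀=7 kN·m at a=24/5 m (b=L-a=16/5):
  y_4 = (R_Ax³/6 - M_Ax²/2)/EI  [x≤a] with R_A=63/50, M_A=56/25 = ((63/50)·(8/5)³/6 - (56/25)·(8/5)²/2)/10000 = -392/1953125 m
Superposition: y = Σ y_i = -104557/29296875 m ≈ -0.003569 m

y(8/5) = -104557/29296875 m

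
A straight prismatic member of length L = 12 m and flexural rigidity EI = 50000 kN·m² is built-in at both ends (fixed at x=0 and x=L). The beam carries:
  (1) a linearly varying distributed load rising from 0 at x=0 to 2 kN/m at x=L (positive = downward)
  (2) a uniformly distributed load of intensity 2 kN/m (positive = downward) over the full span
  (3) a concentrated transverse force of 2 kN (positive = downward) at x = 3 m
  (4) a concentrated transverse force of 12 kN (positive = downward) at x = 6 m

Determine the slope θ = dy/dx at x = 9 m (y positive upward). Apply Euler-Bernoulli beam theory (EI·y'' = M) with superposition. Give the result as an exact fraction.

Load 1 — triangular load w₀=2 kN/m (0→w₀ over full span):
  θ_1 = -w₀(2x(L-x)(L-2x)(x+2L)+x²(L-x)²)/(120LEI) = -2·(2·9·(12-9)·(12-2·9)·(9+2·12)+9²·(12-9)²)/(120·12·50000) = 1107/4000000 rad
Load 2 — uniform load w=2 kN/m over full span:
  θ_2 = -wx(L-x)(L-2x)/(12EI) = -2·9·(12-9)·(12-2·9)/(12·50000) = 27/50000 rad
Load 3 — point force P=2 kN at a=3 m (b=L-a=9):
  θ_3 = Pa²(L-x)(2bL-(3b+a)(L-x))/(2L³EI)  [x>a] = 2·3²·(12-9)·(2·9·12-(3·9+3)·(12-9))/(2·12³·50000) = 63/1600000 rad
Load 4 — point force P=12 kN at a=6 m (b=L-a=6):
  θ_4 = Pa²(L-x)(2bL-(3b+a)(L-x))/(2L³EI)  [x>a] = 12·6²·(12-9)·(2·6·12-(3·6+6)·(12-9))/(2·12³·50000) = 27/50000 rad
Superposition: θ = Σ θ_i = 11169/8000000 rad ≈ 0.001396 rad

θ(9) = 11169/8000000 rad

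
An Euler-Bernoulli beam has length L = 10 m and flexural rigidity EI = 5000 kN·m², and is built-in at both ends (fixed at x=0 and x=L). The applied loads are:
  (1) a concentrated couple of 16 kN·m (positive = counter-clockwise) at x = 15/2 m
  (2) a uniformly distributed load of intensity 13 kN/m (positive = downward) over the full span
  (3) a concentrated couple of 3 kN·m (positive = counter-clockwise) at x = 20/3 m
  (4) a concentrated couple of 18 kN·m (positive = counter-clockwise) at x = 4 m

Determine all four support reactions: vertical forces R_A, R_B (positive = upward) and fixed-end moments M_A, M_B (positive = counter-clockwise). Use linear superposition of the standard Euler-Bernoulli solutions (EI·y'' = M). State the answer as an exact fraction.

R_A = 8724/125 kN, M_A = 8737/75 kN·m, R_B = 7526/125 kN, M_B = -7918/75 kN·m

Load 1 — applied couple M₀=16 kN·m at a=15/2 m (b=L-a=5/2):
  R_A = 6M₀ab/L³ = 6·16·(15/2)·(5/2)/10³ = 9/5 kN
  M_A = M₀b(2a-b)/L² = 16·(5/2)·(2·(15/2)-(5/2))/10² = 5 kN·m
  R_B = -6M₀ab/L³ = -6·16·(15/2)·(5/2)/10³ = -9/5 kN
  M_B = M₀a(2b-a)/L² = 16·(15/2)·(2·(5/2)-(15/2))/10² = -3 kN·m
Load 2 — uniform load w=13 kN/m over full span:
  R_A = wL/2 = 13·10/2 = 65 kN
  M_A = wL²/12 = 13·10²/12 = 325/3 kN·m
  R_B = wL/2 = 13·10/2 = 65 kN
  M_B = -wL²/12 = -13·10²/12 = -325/3 kN·m
Load 3 — applied couple M₀=3 kN·m at a=20/3 m (b=L-a=10/3):
  R_A = 6M₀ab/L³ = 6·3·(20/3)·(10/3)/10³ = 2/5 kN
  M_A = M₀b(2a-b)/L² = 3·(10/3)·(2·(20/3)-(10/3))/10² = 1 kN·m
  R_B = -6M₀ab/L³ = -6·3·(20/3)·(10/3)/10³ = -2/5 kN
  M_B = M₀a(2b-a)/L² = 3·(20/3)·(2·(10/3)-(20/3))/10² = 0 kN·m
Load 4 — applied couple M₀=18 kN·m at a=4 m (b=L-a=6):
  R_A = 6M₀ab/L³ = 6·18·4·6/10³ = 324/125 kN
  M_A = M₀b(2a-b)/L² = 18·6·(2·4-6)/10² = 54/25 kN·m
  R_B = -6M₀ab/L³ = -6·18·4·6/10³ = -324/125 kN
  M_B = M₀a(2b-a)/L² = 18·4·(2·6-4)/10² = 144/25 kN·m
Superposition: R_A = 8724/125 kN, M_A = 8737/75 kN·m, R_B = 7526/125 kN, M_B = -7918/75 kN·m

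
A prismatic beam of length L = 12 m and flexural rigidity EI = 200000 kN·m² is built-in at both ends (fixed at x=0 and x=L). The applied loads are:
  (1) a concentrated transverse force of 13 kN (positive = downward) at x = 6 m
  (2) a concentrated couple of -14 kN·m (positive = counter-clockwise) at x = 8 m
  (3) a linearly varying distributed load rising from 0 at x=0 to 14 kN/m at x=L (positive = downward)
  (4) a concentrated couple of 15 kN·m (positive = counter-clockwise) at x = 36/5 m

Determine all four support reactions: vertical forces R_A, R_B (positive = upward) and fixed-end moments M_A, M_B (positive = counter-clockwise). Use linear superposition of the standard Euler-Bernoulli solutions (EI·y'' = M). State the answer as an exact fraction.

Load 1 — point force P=13 kN at a=6 m (b=L-a=6):
  R_A = Pb²(3a+b)/L³ = 13·6²·(3·6+6)/12³ = 13/2 kN
  M_A = Pab²/L² = 13·6·6²/12² = 39/2 kN·m
  R_B = Pa²(a+3b)/L³ = 13·6²·(6+3·6)/12³ = 13/2 kN
  M_B = -Pa²b/L² = -13·6²·6/12² = -39/2 kN·m
Load 2 — applied couple M₀=-14 kN·m at a=8 m (b=L-a=4):
  R_A = 6M₀ab/L³ = 6·(-14)·8·4/12³ = -14/9 kN
  M_A = M₀b(2a-b)/L² = (-14)·4·(2·8-4)/12² = -14/3 kN·m
  R_B = -6M₀ab/L³ = -6·(-14)·8·4/12³ = 14/9 kN
  M_B = M₀a(2b-a)/L² = (-14)·8·(2·4-8)/12² = 0 kN·m
Load 3 — triangular load w₀=14 kN/m (0→w₀ over full span):
  R_A = 3w₀L/20 = 3·14·12/20 = 126/5 kN
  M_A = w₀L²/30 = 14·12²/30 = 336/5 kN·m
  R_B = 7w₀L/20 = 7·14·12/20 = 294/5 kN
  M_B = -w₀L²/20 = -14·12²/20 = -504/5 kN·m
Load 4 — applied couple M₀=15 kN·m at a=36/5 m (b=L-a=24/5):
  R_A = 6M₀ab/L³ = 6·15·(36/5)·(24/5)/12³ = 9/5 kN
  M_A = M₀b(2a-b)/L² = 15·(24/5)·(2·(36/5)-(24/5))/12² = 24/5 kN·m
  R_B = -6M₀ab/L³ = -6·15·(36/5)·(24/5)/12³ = -9/5 kN
  M_B = M₀a(2b-a)/L² = 15·(36/5)·(2·(24/5)-(36/5))/12² = 9/5 kN·m
Superposition: R_A = 575/18 kN, M_A = 521/6 kN·m, R_B = 1171/18 kN, M_B = -237/2 kN·m

R_A = 575/18 kN, M_A = 521/6 kN·m, R_B = 1171/18 kN, M_B = -237/2 kN·m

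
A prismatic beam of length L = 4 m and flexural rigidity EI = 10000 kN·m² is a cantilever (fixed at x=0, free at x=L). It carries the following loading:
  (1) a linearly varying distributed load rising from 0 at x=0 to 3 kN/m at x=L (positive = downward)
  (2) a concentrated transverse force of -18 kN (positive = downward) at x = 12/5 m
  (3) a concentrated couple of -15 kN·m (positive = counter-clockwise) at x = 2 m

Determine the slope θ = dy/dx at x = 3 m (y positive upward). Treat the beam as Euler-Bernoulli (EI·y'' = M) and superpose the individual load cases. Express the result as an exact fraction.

θ(3) = -1353/8000000 rad

Load 1 — triangular load w₀=3 kN/m (0→w₀ over full span):
  θ_1 = (w₀Lx²/4-w₀L²x/3-w₀x⁴/(24L))/EI = (3·4·3²/4-3·4²·3/3-3·3⁴/(24·4))/10000 = -753/320000 rad
Load 2 — point force P=-18 kN at a=12/5 m (b=L-a=8/5):
  θ_2 = -Pa²/(2EI)  [x>a] = -(-18)·(12/5)²/(2·10000) = 81/15625 rad
Load 3 — applied couple M₀=-15 kN·m at a=2 m (b=L-a=2):
  θ_3 = M₀a/EI  [x>a] = (-15)·2/10000 = -3/1000 rad
Superposition: θ = Σ θ_i = -1353/8000000 rad ≈ -0.000169 rad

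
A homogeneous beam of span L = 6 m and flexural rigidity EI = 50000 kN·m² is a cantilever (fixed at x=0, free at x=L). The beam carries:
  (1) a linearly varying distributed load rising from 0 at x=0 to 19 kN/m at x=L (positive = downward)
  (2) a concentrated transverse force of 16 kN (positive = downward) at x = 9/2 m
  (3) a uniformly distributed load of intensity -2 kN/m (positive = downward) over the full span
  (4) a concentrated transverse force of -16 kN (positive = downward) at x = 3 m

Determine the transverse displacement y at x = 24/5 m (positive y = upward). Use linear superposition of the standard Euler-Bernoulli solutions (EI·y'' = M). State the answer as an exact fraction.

y(24/5) = -26037549/781250000 m

Load 1 — triangular load w₀=19 kN/m (0→w₀ over full span):
  y_1 = (w₀Lx³/12-w₀L²x²/6-w₀x⁵/(120L))/EI = (19·6·(24/5)³/12-19·6²·(24/5)²/6-19·(24/5)⁵/(120·6))/50000 = -1604664/48828125 m
Load 2 — point force P=16 kN at a=9/2 m (b=L-a=3/2):
  y_2 = -Pa²(3x-a)/(6EI)  [x>a] = -16·(9/2)²·(3·(24/5)-(9/2))/(6·50000) = -2673/250000 m
Load 3 — uniform load w=-2 kN/m over full span:
  y_3 = -wx²(x²-4Lx+6L²)/(24EI) = -(-2)·(24/5)²·((24/5)²-4·6·(24/5)+6·6²)/(24·50000) = 9288/1953125 m
Load 4 — point force P=-16 kN at a=3 m (b=L-a=3):
  y_4 = -Pa²(3x-a)/(6EI)  [x>a] = -(-16)·3²·(3·(24/5)-3)/(6·50000) = 171/31250 m
Superposition: y = Σ y_i = -26037549/781250000 m ≈ -0.033328 m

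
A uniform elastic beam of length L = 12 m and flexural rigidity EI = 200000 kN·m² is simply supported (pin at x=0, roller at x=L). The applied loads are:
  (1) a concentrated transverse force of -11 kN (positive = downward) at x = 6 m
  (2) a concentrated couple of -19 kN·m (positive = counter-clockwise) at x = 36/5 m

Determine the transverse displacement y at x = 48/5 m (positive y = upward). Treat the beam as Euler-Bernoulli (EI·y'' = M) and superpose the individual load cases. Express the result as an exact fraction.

Load 1 — point force P=-11 kN at a=6 m (b=L-a=6):
  y_1 = -Pa(L-x)(2Lx-a²-x²)/(6LEI)  [x>a] = -(-11)·6·(12-(48/5))·(2·12·(48/5)-6²-(48/5)²)/(6·12·200000) = 7029/6250000 m
Load 2 — applied couple M₀=-19 kN·m at a=36/5 m (b=L-a=24/5):
  y_2 = (M₀x³/(6L)-M₀(x-a)²/2+C₁x)/EI  [x>a] with C₁=M₀(3b²-L²)/(6L)=494/25 = ((-19)·(48/5)³/(6·12)-(-19)·((48/5)-(36/5))²/2+(494/25)·(48/5))/200000 = 171/3125000 m
Superposition: y = Σ y_i = 7371/6250000 m ≈ 0.001179 m

y(48/5) = 7371/6250000 m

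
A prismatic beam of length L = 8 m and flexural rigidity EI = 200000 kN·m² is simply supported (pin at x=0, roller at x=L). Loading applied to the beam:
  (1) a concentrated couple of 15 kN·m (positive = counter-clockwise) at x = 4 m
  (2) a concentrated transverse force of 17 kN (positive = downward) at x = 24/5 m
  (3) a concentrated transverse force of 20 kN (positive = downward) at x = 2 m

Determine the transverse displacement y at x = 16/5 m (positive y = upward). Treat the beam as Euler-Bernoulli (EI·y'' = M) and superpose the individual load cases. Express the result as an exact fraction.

y(16/5) = -9124/5859375 m

Load 1 — applied couple M₀=15 kN·m at a=4 m (b=L-a=4):
  y_1 = (M₀x³/(6L)+C₁x)/EI  [x≤a] with C₁=M₀(3b²-L²)/(6L)=-5 = (15·(16/5)³/(6·8)+(-5)·(16/5))/200000 = -9/312500 m
Load 2 — point force P=17 kN at a=24/5 m (b=L-a=16/5):
  y_2 = -Pbx(L²-b²-x²)/(6LEI)  [x≤a] = -17·(16/5)·(16/5)·(8²-(16/5)²-(16/5)²)/(6·8·200000) = -4624/5859375 m
Load 3 — point force P=20 kN at a=2 m (b=L-a=6):
  y_3 = -Pa(L-x)(2Lx-a²-x²)/(6LEI)  [x>a] = -20·2·(8-(16/5))·(2·8·(16/5)-2²-(16/5)²)/(6·8·200000) = -231/312500 m
Superposition: y = Σ y_i = -9124/5859375 m ≈ -0.001557 m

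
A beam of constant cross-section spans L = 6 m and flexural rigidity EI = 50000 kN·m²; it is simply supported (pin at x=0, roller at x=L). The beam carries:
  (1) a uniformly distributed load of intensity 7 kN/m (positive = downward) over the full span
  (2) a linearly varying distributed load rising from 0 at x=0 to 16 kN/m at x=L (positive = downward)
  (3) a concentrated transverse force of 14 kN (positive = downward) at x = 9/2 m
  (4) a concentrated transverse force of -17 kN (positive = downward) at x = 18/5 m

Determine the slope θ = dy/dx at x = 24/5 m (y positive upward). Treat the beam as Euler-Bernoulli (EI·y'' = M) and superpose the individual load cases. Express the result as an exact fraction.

θ(24/5) = 962121/500000000 rad

Load 1 — uniform load w=7 kN/m over full span:
  θ_1 = -w(L³-6Lx²+4x³)/(24EI) = -7·(6³-6·6·(24/5)²+4·(24/5)³)/(24·50000) = 6237/6250000 rad
Load 2 — triangular load w₀=16 kN/m (0→w₀ over full span):
  θ_2 = -w₀(7L⁴-30L²x²+15x⁴)/(360LEI) = -16·(7·6⁴-30·6²·(24/5)²+15·(24/5)⁴)/(360·6·50000) = 2271/1953125 rad
Load 3 — point force P=14 kN at a=9/2 m (b=L-a=3/2):
  θ_3 = -Pa(2L²-6Lx+3x²+a²)/(6LEI)  [x>a] = -14·(9/2)·(2·6²-6·6·(24/5)+3·(24/5)²+(9/2)²)/(6·6·50000) = 8001/20000000 rad
Load 4 — point force P=-17 kN at a=18/5 m (b=L-a=12/5):
  θ_4 = -Pa(2L²-6Lx+3x²+a²)/(6LEI)  [x>a] = -(-17)·(18/5)·(2·6²-6·6·(24/5)+3·(24/5)²+(18/5)²)/(6·6·50000) = -1989/3125000 rad
Superposition: θ = Σ θ_i = 962121/500000000 rad ≈ 0.001924 rad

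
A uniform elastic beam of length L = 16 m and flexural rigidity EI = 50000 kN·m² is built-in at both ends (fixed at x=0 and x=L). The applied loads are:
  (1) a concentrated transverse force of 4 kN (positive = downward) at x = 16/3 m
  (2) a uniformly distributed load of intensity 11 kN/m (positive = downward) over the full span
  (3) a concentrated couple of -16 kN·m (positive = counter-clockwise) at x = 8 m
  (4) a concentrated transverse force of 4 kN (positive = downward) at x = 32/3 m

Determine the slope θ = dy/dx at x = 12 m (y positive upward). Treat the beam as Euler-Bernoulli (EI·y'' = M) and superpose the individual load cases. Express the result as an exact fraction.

θ(12) = 857/112500 rad

Load 1 — point force P=4 kN at a=16/3 m (b=L-a=32/3):
  θ_1 = Pa²(L-x)(2bL-(3b+a)(L-x))/(2L³EI)  [x>a] = 4·(16/3)²·(16-12)·(2·(32/3)·16-(3·(32/3)+(16/3))·(16-12))/(2·16³·50000) = 2/9375 rad
Load 2 — uniform load w=11 kN/m over full span:
  θ_2 = -wx(L-x)(L-2x)/(12EI) = -11·12·(16-12)·(16-2·12)/(12·50000) = 22/3125 rad
Load 3 — applied couple M₀=-16 kN·m at a=8 m (b=L-a=8):
  θ_3 = (R_Ax²/2 - M_Ax - M₀(x-a))/EI  [x>a] with R_A=-3/2, M_A=-4 = ((-3/2)·12²/2 - (-4)·12 - (-16)·(12-8))/50000 = 1/12500 rad
Load 4 — point force P=4 kN at a=32/3 m (b=L-a=16/3):
  θ_4 = Pa²(L-x)(2bL-(3b+a)(L-x))/(2L³EI)  [x>a] = 4·(32/3)²·(16-12)·(2·(16/3)·16-(3·(16/3)+(32/3))·(16-12))/(2·16³·50000) = 8/28125 rad
Superposition: θ = Σ θ_i = 857/112500 rad ≈ 0.007618 rad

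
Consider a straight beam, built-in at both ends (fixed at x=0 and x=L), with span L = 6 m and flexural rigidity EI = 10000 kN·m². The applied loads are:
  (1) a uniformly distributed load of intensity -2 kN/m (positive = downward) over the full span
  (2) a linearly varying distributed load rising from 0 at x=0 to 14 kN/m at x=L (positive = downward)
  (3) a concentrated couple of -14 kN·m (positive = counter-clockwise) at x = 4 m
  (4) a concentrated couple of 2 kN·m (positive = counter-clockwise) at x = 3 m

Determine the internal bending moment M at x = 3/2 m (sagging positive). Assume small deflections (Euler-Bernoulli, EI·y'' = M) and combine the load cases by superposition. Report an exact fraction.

Load 1 — uniform load w=-2 kN/m over full span:
  M_1 = wLx/2 - wL²/12 - wx²/2 = (-2)·6·(3/2)/2 - (-2)·6²/12 - (-2)·(3/2)²/2 = -3/4 kN·m
Load 2 — triangular load w₀=14 kN/m (0→w₀ over full span):
  M_2 = 3w₀Lx/20 - w₀L²/30 - w₀x³/(6L) = 3·14·6·(3/2)/20 - 14·6²/30 - 14·(3/2)³/(6·6) = 63/80 kN·m
Load 3 — applied couple M₀=-14 kN·m at a=4 m (b=L-a=2):
  M_3 = R_Ax - M_A  [x≤a] with R_A=-28/9, M_A=-14/3 = (-28/9)·(3/2) - (-14/3) = 0 kN·m
Load 4 — applied couple M₀=2 kN·m at a=3 m (b=L-a=3):
  M_4 = R_Ax - M_A  [x≤a] with R_A=1/2, M_A=1/2 = (1/2)·(3/2) - (1/2) = 1/4 kN·m
Superposition: M = Σ M_i = 23/80 kN·m ≈ 0.287500 kN·m

M(3/2) = 23/80 kN·m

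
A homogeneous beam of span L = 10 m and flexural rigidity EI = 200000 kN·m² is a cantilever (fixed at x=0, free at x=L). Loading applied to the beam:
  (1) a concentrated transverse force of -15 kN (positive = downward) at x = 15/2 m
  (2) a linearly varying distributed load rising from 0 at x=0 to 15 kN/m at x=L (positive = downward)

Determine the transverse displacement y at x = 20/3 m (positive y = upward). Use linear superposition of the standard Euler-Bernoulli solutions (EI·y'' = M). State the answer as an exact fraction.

Load 1 — point force P=-15 kN at a=15/2 m (b=L-a=5/2):
  y_1 = -Px²(3a-x)/(6EI)  [x≤a] = -(-15)·(20/3)²·(3·(15/2)-(20/3))/(6·200000) = 19/2160 m
Load 2 — triangular load w₀=15 kN/m (0→w₀ over full span):
  y_2 = (w₀Lx³/12-w₀L²x²/6-w₀x⁵/(120L))/EI = (15·10·(20/3)³/12-15·10²·(20/3)²/6-15·(20/3)⁵/(120·10))/200000 = -46/1215 m
Superposition: y = Σ y_i = -113/3888 m ≈ -0.029064 m

y(20/3) = -113/3888 m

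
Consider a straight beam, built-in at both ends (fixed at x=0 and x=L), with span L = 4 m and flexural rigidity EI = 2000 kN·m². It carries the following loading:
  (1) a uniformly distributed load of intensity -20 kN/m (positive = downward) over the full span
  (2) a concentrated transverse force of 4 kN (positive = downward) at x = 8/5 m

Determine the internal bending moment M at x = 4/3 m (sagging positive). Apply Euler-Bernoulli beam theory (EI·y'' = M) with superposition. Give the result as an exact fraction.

M(4/3) = -8704/1125 kN·m

Load 1 — uniform load w=-20 kN/m over full span:
  M_1 = wLx/2 - wL²/12 - wx²/2 = (-20)·4·(4/3)/2 - (-20)·4²/12 - (-20)·(4/3)²/2 = -80/9 kN·m
Load 2 — point force P=4 kN at a=8/5 m (b=L-a=12/5):
  M_2 = Pb²(3a+b)x/L³ - Pab²/L²  [x≤a] = 4·(12/5)²·(3·(8/5)+(12/5))·(4/3)/4³ - 4·(8/5)·(12/5)²/4² = 144/125 kN·m
Superposition: M = Σ M_i = -8704/1125 kN·m ≈ -7.736889 kN·m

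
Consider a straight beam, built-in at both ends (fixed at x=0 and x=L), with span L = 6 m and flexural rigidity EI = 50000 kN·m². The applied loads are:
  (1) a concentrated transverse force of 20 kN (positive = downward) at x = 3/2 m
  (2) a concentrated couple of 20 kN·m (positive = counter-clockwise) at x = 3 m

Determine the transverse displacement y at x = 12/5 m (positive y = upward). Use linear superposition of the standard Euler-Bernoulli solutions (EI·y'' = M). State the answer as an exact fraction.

y(12/5) = -1503/5000000 m

Load 1 — point force P=20 kN at a=3/2 m (b=L-a=9/2):
  y_1 = -Pa²(L-x)²(3bL-(3b+a)(L-x))/(6L³EI)  [x>a] = -20·(3/2)²·(6-(12/5))²·(3·(9/2)·6-(3·(9/2)+(3/2))·(6-(12/5)))/(6·6³·50000) = -243/1000000 m
Load 2 — applied couple M₀=20 kN·m at a=3 m (b=L-a=3):
  y_2 = (R_Ax³/6 - M_Ax²/2)/EI  [x≤a] with R_A=5, M_A=5 = (5·(12/5)³/6 - 5·(12/5)²/2)/50000 = -9/156250 m
Superposition: y = Σ y_i = -1503/5000000 m ≈ -0.000301 m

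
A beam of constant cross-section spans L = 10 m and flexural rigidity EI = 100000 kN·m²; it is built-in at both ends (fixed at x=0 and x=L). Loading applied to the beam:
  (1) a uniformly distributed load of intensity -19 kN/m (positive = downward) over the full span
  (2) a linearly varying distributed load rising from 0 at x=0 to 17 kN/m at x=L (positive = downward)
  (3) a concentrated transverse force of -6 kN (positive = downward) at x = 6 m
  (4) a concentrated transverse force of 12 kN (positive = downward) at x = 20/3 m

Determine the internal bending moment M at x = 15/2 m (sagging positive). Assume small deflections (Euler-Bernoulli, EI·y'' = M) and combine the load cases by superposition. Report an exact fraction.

M(15/2) = -9901/7200 kN·m

Load 1 — uniform load w=-19 kN/m over full span:
  M_1 = wLx/2 - wL²/12 - wx²/2 = (-19)·10·(15/2)/2 - (-19)·10²/12 - (-19)·(15/2)²/2 = -475/24 kN·m
Load 2 — triangular load w₀=17 kN/m (0→w₀ over full span):
  M_2 = 3w₀Lx/20 - w₀L²/30 - w₀x³/(6L) = 3·17·10·(15/2)/20 - 17·10²/30 - 17·(15/2)³/(6·10) = 1445/96 kN·m
Load 3 — point force P=-6 kN at a=6 m (b=L-a=4):
  M_3 = Pa²(a+3b)(L-x)/L³ - Pa²b/L²  [x>a] = (-6)·6²·(6+3·4)·(10-(15/2))/10³ - (-6)·6²·4/10² = -27/25 kN·m
Load 4 — point force P=12 kN at a=20/3 m (b=L-a=10/3):
  M_4 = Pa²(a+3b)(L-x)/L³ - Pa²b/L²  [x>a] = 12·(20/3)²·((20/3)+3·(10/3))·(10-(15/2))/10³ - 12·(20/3)²·(10/3)/10² = 40/9 kN·m
Superposition: M = Σ M_i = -9901/7200 kN·m ≈ -1.375139 kN·m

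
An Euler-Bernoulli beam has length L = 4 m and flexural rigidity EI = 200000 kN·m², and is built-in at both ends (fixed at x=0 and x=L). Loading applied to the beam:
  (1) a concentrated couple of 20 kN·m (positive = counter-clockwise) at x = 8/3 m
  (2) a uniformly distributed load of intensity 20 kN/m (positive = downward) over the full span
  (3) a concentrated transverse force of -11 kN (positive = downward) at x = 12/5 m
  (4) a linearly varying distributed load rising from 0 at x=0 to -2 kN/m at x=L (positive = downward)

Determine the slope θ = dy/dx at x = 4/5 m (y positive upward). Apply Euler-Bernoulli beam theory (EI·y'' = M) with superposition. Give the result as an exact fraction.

θ(4/5) = -6341/117187500 rad

Load 1 — applied couple M₀=20 kN·m at a=8/3 m (b=L-a=4/3):
  θ_1 = (R_Ax²/2 - M_Ax)/EI  [x≤a] with R_A=20/3, M_A=20/3 = ((20/3)·(4/5)²/2 - (20/3)·(4/5))/200000 = -1/62500 rad
Load 2 — uniform load w=20 kN/m over full span:
  θ_2 = -wx(L-x)(L-2x)/(12EI) = -20·(4/5)·(4-(4/5))·(4-2·(4/5))/(12·200000) = -4/78125 rad
Load 3 — point force P=-11 kN at a=12/5 m (b=L-a=8/5):
  θ_3 = -Pb²x(2aL-(3a+b)x)/(2L³EI)  [x≤a] = -(-11)·(8/5)²·(4/5)·(2·(12/5)·4-(3·(12/5)+(8/5))·(4/5))/(2·4³·200000) = 209/19531250 rad
Load 4 — triangular load w₀=-2 kN/m (0→w₀ over full span):
  θ_4 = -w₀(2x(L-x)(L-2x)(x+2L)+x²(L-x)²)/(120LEI) = -(-2)·(2·(4/5)·(4-(4/5))·(4-2·(4/5))·((4/5)+2·4)+(4/5)²·(4-(4/5))²)/(120·4·200000) = 14/5859375 rad
Superposition: θ = Σ θ_i = -6341/117187500 rad ≈ -0.000054 rad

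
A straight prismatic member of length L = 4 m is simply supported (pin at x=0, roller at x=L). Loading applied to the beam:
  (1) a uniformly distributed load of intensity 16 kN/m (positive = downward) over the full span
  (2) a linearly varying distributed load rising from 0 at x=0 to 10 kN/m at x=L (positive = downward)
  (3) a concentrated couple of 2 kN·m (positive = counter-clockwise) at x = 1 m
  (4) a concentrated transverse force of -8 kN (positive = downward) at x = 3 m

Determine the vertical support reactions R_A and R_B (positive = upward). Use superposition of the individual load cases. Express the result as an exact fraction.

R_A = 223/6 kN, R_B = 233/6 kN

Load 1 — uniform load w=16 kN/m over full span:
  R_A = wL/2 = 16·4/2 = 32 kN
  R_B = wL/2 = 16·4/2 = 32 kN
Load 2 — triangular load w₀=10 kN/m (0→w₀ over full span):
  R_A = w₀L/6 = 10·4/6 = 20/3 kN
  R_B = w₀L/3 = 10·4/3 = 40/3 kN
Load 3 — applied couple M₀=2 kN·m at a=1 m (b=L-a=3):
  R_A = M₀/L = 2/4 = 1/2 kN
  R_B = -M₀/L = -2/4 = -1/2 kN
Load 4 — point force P=-8 kN at a=3 m (b=L-a=1):
  R_A = Pb/L = (-8)·1/4 = -2 kN
  R_B = Pa/L = (-8)·3/4 = -6 kN
Superposition: R_A = 223/6 kN, R_B = 233/6 kN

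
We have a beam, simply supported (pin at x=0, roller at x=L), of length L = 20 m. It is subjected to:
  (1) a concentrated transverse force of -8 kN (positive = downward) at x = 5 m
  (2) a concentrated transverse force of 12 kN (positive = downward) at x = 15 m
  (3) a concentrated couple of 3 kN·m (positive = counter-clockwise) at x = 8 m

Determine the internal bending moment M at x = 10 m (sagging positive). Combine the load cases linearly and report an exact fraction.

M(10) = 17/2 kN·m

Load 1 — point force P=-8 kN at a=5 m (b=L-a=15):
  M_1 = Pa(L-x)/L  [x>a] = (-8)·5·(20-10)/20 = -20 kN·m
Load 2 — point force P=12 kN at a=15 m (b=L-a=5):
  M_2 = Pbx/L  [x≤a] = 12·5·10/20 = 30 kN·m
Load 3 — applied couple M₀=3 kN·m at a=8 m (b=L-a=12):
  M_3 = M₀x/L - M₀  [x>a] = 3·10/20 - 3 = -3/2 kN·m
Superposition: M = Σ M_i = 17/2 kN·m ≈ 8.500000 kN·m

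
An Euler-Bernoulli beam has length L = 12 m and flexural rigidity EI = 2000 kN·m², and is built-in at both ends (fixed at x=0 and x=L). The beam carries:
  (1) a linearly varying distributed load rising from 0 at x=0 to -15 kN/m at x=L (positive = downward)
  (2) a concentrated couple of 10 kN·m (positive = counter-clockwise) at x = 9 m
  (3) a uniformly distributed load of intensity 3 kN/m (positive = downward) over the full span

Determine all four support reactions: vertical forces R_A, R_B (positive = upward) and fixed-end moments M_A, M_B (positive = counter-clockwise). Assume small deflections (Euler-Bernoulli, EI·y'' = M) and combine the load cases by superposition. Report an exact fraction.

Load 1 — triangular load w₀=-15 kN/m (0→w₀ over full span):
  R_A = 3w₀L/20 = 3·(-15)·12/20 = -27 kN
  M_A = w₀L²/30 = (-15)·12²/30 = -72 kN·m
  R_B = 7w₀L/20 = 7·(-15)·12/20 = -63 kN
  M_B = -w₀L²/20 = -(-15)·12²/20 = 108 kN·m
Load 2 — applied couple M₀=10 kN·m at a=9 m (b=L-a=3):
  R_A = 6M₀ab/L³ = 6·10·9·3/12³ = 15/16 kN
  M_A = M₀b(2a-b)/L² = 10·3·(2·9-3)/12² = 25/8 kN·m
  R_B = -6M₀ab/L³ = -6·10·9·3/12³ = -15/16 kN
  M_B = M₀a(2b-a)/L² = 10·9·(2·3-9)/12² = -15/8 kN·m
Load 3 — uniform load w=3 kN/m over full span:
  R_A = wL/2 = 3·12/2 = 18 kN
  M_A = wL²/12 = 3·12²/12 = 36 kN·m
  R_B = wL/2 = 3·12/2 = 18 kN
  M_B = -wL²/12 = -3·12²/12 = -36 kN·m
Superposition: R_A = -129/16 kN, M_A = -263/8 kN·m, R_B = -735/16 kN, M_B = 561/8 kN·m

R_A = -129/16 kN, M_A = -263/8 kN·m, R_B = -735/16 kN, M_B = 561/8 kN·m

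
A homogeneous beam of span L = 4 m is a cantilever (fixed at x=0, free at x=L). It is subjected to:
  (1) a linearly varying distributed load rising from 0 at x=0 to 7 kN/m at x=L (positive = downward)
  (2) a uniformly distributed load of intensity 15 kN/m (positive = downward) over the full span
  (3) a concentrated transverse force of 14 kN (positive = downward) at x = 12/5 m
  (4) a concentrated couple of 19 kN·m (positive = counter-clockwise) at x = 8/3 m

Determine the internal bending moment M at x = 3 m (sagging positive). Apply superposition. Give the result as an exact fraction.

Load 1 — triangular load w₀=7 kN/m (0→w₀ over full span):
  M_1 = w₀Lx/2 - w₀L²/3 - w₀x³/(6L) = 7·4·3/2 - 7·4²/3 - 7·3³/(6·4) = -77/24 kN·m
Load 2 — uniform load w=15 kN/m over full span:
  M_2 = -w(L-x)²/2 = -15·(4-3)²/2 = -15/2 kN·m
Load 3 — point force P=14 kN at a=12/5 m (b=L-a=8/5):
  M_3 = 0  [x>a] = 0 kN·m
Load 4 — applied couple M₀=19 kN·m at a=8/3 m (b=L-a=4/3):
  M_4 = 0  [x>a] = 0 kN·m
Superposition: M = Σ M_i = -257/24 kN·m ≈ -10.708333 kN·m

M(3) = -257/24 kN·m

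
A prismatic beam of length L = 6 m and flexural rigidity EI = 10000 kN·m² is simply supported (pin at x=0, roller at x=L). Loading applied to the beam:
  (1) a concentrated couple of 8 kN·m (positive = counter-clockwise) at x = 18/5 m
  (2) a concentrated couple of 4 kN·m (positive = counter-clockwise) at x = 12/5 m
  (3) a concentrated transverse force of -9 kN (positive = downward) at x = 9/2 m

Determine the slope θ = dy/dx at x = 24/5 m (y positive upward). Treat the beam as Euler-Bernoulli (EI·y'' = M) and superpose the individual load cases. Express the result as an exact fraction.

θ(24/5) = -10287/8000000 rad

Load 1 — applied couple M₀=8 kN·m at a=18/5 m (b=L-a=12/5):
  θ_1 = (M₀x²/(2L)-M₀(x-a)+C₁)/EI  [x>a] with C₁=M₀(3b²-L²)/(6L)=-104/25 = (8·(24/5)²/(2·6)-8·((24/5)-(18/5))+(-104/25))/10000 = 1/6250 rad
Load 2 — applied couple M₀=4 kN·m at a=12/5 m (b=L-a=18/5):
  θ_2 = (M₀x²/(2L)-M₀(x-a)+C₁)/EI  [x>a] with C₁=M₀(3b²-L²)/(6L)=8/25 = (4·(24/5)²/(2·6)-4·((24/5)-(12/5))+(8/25))/10000 = -1/6250 rad
Load 3 — point force P=-9 kN at a=9/2 m (b=L-a=3/2):
  θ_3 = -Pa(2L²-6Lx+3x²+a²)/(6LEI)  [x>a] = -(-9)·(9/2)·(2·6²-6·6·(24/5)+3·(24/5)²+(9/2)²)/(6·6·10000) = -10287/8000000 rad
Superposition: θ = Σ θ_i = -10287/8000000 rad ≈ -0.001286 rad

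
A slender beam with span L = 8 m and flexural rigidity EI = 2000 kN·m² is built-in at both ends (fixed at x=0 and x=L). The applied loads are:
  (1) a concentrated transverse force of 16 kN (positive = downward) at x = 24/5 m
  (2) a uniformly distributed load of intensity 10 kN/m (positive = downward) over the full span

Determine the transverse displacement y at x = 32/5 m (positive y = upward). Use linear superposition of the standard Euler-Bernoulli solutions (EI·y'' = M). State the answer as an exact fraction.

Load 1 — point force P=16 kN at a=24/5 m (b=L-a=16/5):
  y_1 = -Pa²(L-x)²(3bL-(3b+a)(L-x))/(6L³EI)  [x>a] = -16·(24/5)²·(8-(32/5))²·(3·(16/5)·8-(3·(16/5)+(24/5))·(8-(32/5)))/(6·8³·2000) = -16128/1953125 m
Load 2 — uniform load w=10 kN/m over full span:
  y_2 = -wx²(L-x)²/(24EI) = -10·(32/5)²·(8-(32/5))²/(24·2000) = -1024/46875 m
Superposition: y = Σ y_i = -176384/5859375 m ≈ -0.030103 m

y(32/5) = -176384/5859375 m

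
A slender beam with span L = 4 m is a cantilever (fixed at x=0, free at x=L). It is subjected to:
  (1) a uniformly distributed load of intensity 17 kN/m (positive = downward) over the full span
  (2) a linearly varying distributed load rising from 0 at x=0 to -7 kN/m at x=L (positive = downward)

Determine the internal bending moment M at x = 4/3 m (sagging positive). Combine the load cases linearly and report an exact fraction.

M(4/3) = -3328/81 kN·m

Load 1 — uniform load w=17 kN/m over full span:
  M_1 = -w(L-x)²/2 = -17·(4-(4/3))²/2 = -544/9 kN·m
Load 2 — triangular load w₀=-7 kN/m (0→w₀ over full span):
  M_2 = w₀Lx/2 - w₀L²/3 - w₀x³/(6L) = (-7)·4·(4/3)/2 - (-7)·4²/3 - (-7)·(4/3)³/(6·4) = 1568/81 kN·m
Superposition: M = Σ M_i = -3328/81 kN·m ≈ -41.086420 kN·m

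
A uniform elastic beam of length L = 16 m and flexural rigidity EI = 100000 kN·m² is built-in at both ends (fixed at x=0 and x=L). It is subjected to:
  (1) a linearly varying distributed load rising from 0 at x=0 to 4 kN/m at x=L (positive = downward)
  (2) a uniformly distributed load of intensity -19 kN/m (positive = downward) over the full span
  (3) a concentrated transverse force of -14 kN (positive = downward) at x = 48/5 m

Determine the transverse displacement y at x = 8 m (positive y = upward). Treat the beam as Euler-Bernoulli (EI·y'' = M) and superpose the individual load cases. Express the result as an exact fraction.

Load 1 — triangular load w₀=4 kN/m (0→w₀ over full span):
  y_1 = -w₀x²(L-x)²(x+2L)/(120LEI) = -4·8²·(16-8)²·(8+2·16)/(120·16·100000) = -32/9375 m
Load 2 — uniform load w=-19 kN/m over full span:
  y_2 = -wx²(L-x)²/(24EI) = -(-19)·8²·(16-8)²/(24·100000) = 304/9375 m
Load 3 — point force P=-14 kN at a=48/5 m (b=L-a=32/5):
  y_3 = -Pb²x²(3aL-(3a+b)x)/(6L³EI)  [x≤a] = -(-14)·(32/5)²·8²·(3·(48/5)·16-(3·(48/5)+(32/5))·8)/(6·16³·100000) = 3136/1171875 m
Superposition: y = Σ y_i = 37136/1171875 m ≈ 0.031689 m

y(8) = 37136/1171875 m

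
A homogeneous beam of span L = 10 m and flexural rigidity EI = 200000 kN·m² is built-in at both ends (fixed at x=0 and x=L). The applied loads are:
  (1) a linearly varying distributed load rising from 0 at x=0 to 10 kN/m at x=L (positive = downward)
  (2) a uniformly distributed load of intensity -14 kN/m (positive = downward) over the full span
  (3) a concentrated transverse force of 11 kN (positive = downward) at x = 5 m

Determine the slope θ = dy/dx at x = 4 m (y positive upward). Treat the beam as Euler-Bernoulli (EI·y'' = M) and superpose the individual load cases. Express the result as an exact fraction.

θ(4) = 21/200000 rad

Load 1 — triangular load w₀=10 kN/m (0→w₀ over full span):
  θ_1 = -w₀(2x(L-x)(L-2x)(x+2L)+x²(L-x)²)/(120LEI) = -10·(2·4·(10-4)·(10-2·4)·(4+2·10)+4²·(10-4)²)/(120·10·200000) = -3/25000 rad
Load 2 — uniform load w=-14 kN/m over full span:
  θ_2 = -wx(L-x)(L-2x)/(12EI) = -(-14)·4·(10-4)·(10-2·4)/(12·200000) = 7/25000 rad
Load 3 — point force P=11 kN at a=5 m (b=L-a=5):
  θ_3 = -Pb²x(2aL-(3a+b)x)/(2L³EI)  [x≤a] = -11·5²·4·(2·5·10-(3·5+5)·4)/(2·10³·200000) = -11/200000 rad
Superposition: θ = Σ θ_i = 21/200000 rad ≈ 0.000105 rad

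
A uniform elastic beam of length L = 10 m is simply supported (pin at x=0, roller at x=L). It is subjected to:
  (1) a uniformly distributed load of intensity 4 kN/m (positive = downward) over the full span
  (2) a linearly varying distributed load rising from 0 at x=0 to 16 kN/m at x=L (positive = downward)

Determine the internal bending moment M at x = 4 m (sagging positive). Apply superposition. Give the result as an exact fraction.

Load 1 — uniform load w=4 kN/m over full span:
  M_1 = wx(L-x)/2 = 4·4·(10-4)/2 = 48 kN·m
Load 2 — triangular load w₀=16 kN/m (0→w₀ over full span):
  M_2 = w₀Lx/6 - w₀x³/(6L) = 16·10·4/6 - 16·4³/(6·10) = 448/5 kN·m
Superposition: M = Σ M_i = 688/5 kN·m ≈ 137.600000 kN·m

M(4) = 688/5 kN·m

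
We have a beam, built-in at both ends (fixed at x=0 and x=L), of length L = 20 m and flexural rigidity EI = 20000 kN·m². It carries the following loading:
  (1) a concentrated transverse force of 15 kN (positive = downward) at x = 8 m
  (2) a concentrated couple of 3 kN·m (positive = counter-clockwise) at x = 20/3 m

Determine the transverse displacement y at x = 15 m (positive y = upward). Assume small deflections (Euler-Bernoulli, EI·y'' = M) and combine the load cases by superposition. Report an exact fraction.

y(15) = -29/2400 m

Load 1 — point force P=15 kN at a=8 m (b=L-a=12):
  y_1 = -Pa²(L-x)²(3bL-(3b+a)(L-x))/(6L³EI)  [x>a] = -15·8²·(20-15)²·(3·12·20-(3·12+8)·(20-15))/(6·20³·20000) = -1/80 m
Load 2 — applied couple M₀=3 kN·m at a=20/3 m (b=L-a=40/3):
  y_2 = (R_Ax³/6 - M_Ax²/2 - M₀(x-a)²/2)/EI  [x>a] with R_A=1/5, M_A=0 = ((1/5)·15³/6 - 0·15²/2 - 3·(15-(20/3))²/2)/20000 = 1/2400 m
Superposition: y = Σ y_i = -29/2400 m ≈ -0.012083 m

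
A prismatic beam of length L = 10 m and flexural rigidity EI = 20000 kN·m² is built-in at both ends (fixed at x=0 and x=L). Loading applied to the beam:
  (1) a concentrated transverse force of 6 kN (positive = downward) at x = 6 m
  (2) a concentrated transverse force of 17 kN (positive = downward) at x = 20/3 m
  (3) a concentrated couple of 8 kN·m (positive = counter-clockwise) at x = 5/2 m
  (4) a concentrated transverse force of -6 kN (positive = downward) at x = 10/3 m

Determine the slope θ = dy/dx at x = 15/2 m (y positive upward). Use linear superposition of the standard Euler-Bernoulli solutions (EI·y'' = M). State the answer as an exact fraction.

Load 1 — point force P=6 kN at a=6 m (b=L-a=4):
  θ_1 = Pa²(L-x)(2bL-(3b+a)(L-x))/(2L³EI)  [x>a] = 6·6²·(10-(15/2))·(2·4·10-(3·4+6)·(10-(15/2)))/(2·10³·20000) = 189/400000 rad
Load 2 — point force P=17 kN at a=20/3 m (b=L-a=10/3):
  θ_2 = Pa²(L-x)(2bL-(3b+a)(L-x))/(2L³EI)  [x>a] = 17·(20/3)²·(10-(15/2))·(2·(10/3)·10-(3·(10/3)+(20/3))·(10-(15/2)))/(2·10³·20000) = 17/14400 rad
Load 3 — applied couple M₀=8 kN·m at a=5/2 m (b=L-a=15/2):
  θ_3 = (R_Ax²/2 - M_Ax - M₀(x-a))/EI  [x>a] with R_A=9/10, M_A=-3/2 = ((9/10)·(15/2)²/2 - (-3/2)·(15/2) - 8·((15/2)-(5/2)))/20000 = -11/64000 rad
Load 4 — point force P=-6 kN at a=10/3 m (b=L-a=20/3):
  θ_4 = Pa²(L-x)(2bL-(3b+a)(L-x))/(2L³EI)  [x>a] = (-6)·(10/3)²·(10-(15/2))·(2·(20/3)·10-(3·(20/3)+(10/3))·(10-(15/2)))/(2·10³·20000) = -1/3200 rad
Superposition: θ = Σ θ_i = 16829/14400000 rad ≈ 0.001169 rad

θ(15/2) = 16829/14400000 rad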